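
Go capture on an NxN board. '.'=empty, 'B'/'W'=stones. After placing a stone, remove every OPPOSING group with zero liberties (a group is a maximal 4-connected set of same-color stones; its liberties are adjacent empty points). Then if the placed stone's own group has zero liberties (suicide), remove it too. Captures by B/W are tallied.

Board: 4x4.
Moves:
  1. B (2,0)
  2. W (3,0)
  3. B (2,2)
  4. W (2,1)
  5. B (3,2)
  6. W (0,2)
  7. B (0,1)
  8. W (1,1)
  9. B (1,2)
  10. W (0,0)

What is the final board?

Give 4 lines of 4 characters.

Move 1: B@(2,0) -> caps B=0 W=0
Move 2: W@(3,0) -> caps B=0 W=0
Move 3: B@(2,2) -> caps B=0 W=0
Move 4: W@(2,1) -> caps B=0 W=0
Move 5: B@(3,2) -> caps B=0 W=0
Move 6: W@(0,2) -> caps B=0 W=0
Move 7: B@(0,1) -> caps B=0 W=0
Move 8: W@(1,1) -> caps B=0 W=0
Move 9: B@(1,2) -> caps B=0 W=0
Move 10: W@(0,0) -> caps B=0 W=1

Answer: W.W.
.WB.
BWB.
W.B.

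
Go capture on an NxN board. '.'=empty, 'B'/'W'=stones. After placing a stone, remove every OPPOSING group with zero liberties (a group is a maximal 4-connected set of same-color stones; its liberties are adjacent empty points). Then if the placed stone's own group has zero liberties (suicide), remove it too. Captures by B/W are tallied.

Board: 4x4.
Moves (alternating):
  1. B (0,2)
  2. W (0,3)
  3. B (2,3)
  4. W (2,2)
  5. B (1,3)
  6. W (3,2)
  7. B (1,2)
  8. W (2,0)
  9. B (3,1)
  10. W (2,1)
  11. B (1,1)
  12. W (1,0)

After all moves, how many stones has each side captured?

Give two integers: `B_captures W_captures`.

Answer: 1 0

Derivation:
Move 1: B@(0,2) -> caps B=0 W=0
Move 2: W@(0,3) -> caps B=0 W=0
Move 3: B@(2,3) -> caps B=0 W=0
Move 4: W@(2,2) -> caps B=0 W=0
Move 5: B@(1,3) -> caps B=1 W=0
Move 6: W@(3,2) -> caps B=1 W=0
Move 7: B@(1,2) -> caps B=1 W=0
Move 8: W@(2,0) -> caps B=1 W=0
Move 9: B@(3,1) -> caps B=1 W=0
Move 10: W@(2,1) -> caps B=1 W=0
Move 11: B@(1,1) -> caps B=1 W=0
Move 12: W@(1,0) -> caps B=1 W=0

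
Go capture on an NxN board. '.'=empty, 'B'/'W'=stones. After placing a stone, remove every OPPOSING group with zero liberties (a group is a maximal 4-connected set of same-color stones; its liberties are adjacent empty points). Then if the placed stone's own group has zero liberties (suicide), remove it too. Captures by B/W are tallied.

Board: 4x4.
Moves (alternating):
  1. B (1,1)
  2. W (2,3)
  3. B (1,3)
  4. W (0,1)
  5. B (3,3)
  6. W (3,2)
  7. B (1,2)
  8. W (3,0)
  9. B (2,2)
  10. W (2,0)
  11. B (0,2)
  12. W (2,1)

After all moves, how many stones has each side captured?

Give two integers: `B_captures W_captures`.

Move 1: B@(1,1) -> caps B=0 W=0
Move 2: W@(2,3) -> caps B=0 W=0
Move 3: B@(1,3) -> caps B=0 W=0
Move 4: W@(0,1) -> caps B=0 W=0
Move 5: B@(3,3) -> caps B=0 W=0
Move 6: W@(3,2) -> caps B=0 W=1
Move 7: B@(1,2) -> caps B=0 W=1
Move 8: W@(3,0) -> caps B=0 W=1
Move 9: B@(2,2) -> caps B=0 W=1
Move 10: W@(2,0) -> caps B=0 W=1
Move 11: B@(0,2) -> caps B=0 W=1
Move 12: W@(2,1) -> caps B=0 W=1

Answer: 0 1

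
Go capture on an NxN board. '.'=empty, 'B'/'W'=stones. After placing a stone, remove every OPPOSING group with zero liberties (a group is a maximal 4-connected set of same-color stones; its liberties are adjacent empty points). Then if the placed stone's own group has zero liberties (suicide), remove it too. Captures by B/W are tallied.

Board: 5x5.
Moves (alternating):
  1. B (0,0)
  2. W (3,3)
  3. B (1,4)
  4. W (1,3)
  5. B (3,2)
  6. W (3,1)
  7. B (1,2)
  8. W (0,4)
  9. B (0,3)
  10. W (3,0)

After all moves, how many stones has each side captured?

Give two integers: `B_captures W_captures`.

Answer: 1 0

Derivation:
Move 1: B@(0,0) -> caps B=0 W=0
Move 2: W@(3,3) -> caps B=0 W=0
Move 3: B@(1,4) -> caps B=0 W=0
Move 4: W@(1,3) -> caps B=0 W=0
Move 5: B@(3,2) -> caps B=0 W=0
Move 6: W@(3,1) -> caps B=0 W=0
Move 7: B@(1,2) -> caps B=0 W=0
Move 8: W@(0,4) -> caps B=0 W=0
Move 9: B@(0,3) -> caps B=1 W=0
Move 10: W@(3,0) -> caps B=1 W=0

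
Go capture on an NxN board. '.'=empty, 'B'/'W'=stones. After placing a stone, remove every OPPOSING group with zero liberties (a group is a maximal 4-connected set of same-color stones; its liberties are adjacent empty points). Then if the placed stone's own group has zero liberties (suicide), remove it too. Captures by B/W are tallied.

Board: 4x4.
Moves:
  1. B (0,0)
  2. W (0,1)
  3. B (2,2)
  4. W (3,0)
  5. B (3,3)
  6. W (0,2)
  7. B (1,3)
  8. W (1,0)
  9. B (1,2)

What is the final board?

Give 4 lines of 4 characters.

Move 1: B@(0,0) -> caps B=0 W=0
Move 2: W@(0,1) -> caps B=0 W=0
Move 3: B@(2,2) -> caps B=0 W=0
Move 4: W@(3,0) -> caps B=0 W=0
Move 5: B@(3,3) -> caps B=0 W=0
Move 6: W@(0,2) -> caps B=0 W=0
Move 7: B@(1,3) -> caps B=0 W=0
Move 8: W@(1,0) -> caps B=0 W=1
Move 9: B@(1,2) -> caps B=0 W=1

Answer: .WW.
W.BB
..B.
W..B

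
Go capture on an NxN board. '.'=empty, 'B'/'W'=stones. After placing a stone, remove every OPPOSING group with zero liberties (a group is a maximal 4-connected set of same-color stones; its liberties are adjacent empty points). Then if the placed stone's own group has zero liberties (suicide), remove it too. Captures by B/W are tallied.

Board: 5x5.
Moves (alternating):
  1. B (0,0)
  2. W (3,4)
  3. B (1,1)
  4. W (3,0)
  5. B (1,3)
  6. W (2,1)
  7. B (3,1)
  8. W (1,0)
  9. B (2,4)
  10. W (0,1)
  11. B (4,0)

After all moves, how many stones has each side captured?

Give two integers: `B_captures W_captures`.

Answer: 0 1

Derivation:
Move 1: B@(0,0) -> caps B=0 W=0
Move 2: W@(3,4) -> caps B=0 W=0
Move 3: B@(1,1) -> caps B=0 W=0
Move 4: W@(3,0) -> caps B=0 W=0
Move 5: B@(1,3) -> caps B=0 W=0
Move 6: W@(2,1) -> caps B=0 W=0
Move 7: B@(3,1) -> caps B=0 W=0
Move 8: W@(1,0) -> caps B=0 W=0
Move 9: B@(2,4) -> caps B=0 W=0
Move 10: W@(0,1) -> caps B=0 W=1
Move 11: B@(4,0) -> caps B=0 W=1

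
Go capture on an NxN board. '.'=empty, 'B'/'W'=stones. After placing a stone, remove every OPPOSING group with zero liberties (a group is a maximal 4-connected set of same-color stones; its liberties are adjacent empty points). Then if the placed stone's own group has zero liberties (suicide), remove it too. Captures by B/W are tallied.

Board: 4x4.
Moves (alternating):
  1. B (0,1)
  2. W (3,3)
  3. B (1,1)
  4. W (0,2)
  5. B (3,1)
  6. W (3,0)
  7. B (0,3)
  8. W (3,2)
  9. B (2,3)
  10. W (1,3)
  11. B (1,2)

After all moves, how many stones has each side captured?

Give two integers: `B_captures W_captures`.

Answer: 0 1

Derivation:
Move 1: B@(0,1) -> caps B=0 W=0
Move 2: W@(3,3) -> caps B=0 W=0
Move 3: B@(1,1) -> caps B=0 W=0
Move 4: W@(0,2) -> caps B=0 W=0
Move 5: B@(3,1) -> caps B=0 W=0
Move 6: W@(3,0) -> caps B=0 W=0
Move 7: B@(0,3) -> caps B=0 W=0
Move 8: W@(3,2) -> caps B=0 W=0
Move 9: B@(2,3) -> caps B=0 W=0
Move 10: W@(1,3) -> caps B=0 W=1
Move 11: B@(1,2) -> caps B=0 W=1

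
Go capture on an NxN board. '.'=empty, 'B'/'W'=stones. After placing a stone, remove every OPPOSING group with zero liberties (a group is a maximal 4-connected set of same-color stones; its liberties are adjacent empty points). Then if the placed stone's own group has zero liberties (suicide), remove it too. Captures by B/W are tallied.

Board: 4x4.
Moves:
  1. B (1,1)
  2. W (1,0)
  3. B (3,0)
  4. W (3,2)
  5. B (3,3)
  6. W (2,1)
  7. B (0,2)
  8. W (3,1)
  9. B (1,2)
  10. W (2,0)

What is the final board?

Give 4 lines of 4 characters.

Move 1: B@(1,1) -> caps B=0 W=0
Move 2: W@(1,0) -> caps B=0 W=0
Move 3: B@(3,0) -> caps B=0 W=0
Move 4: W@(3,2) -> caps B=0 W=0
Move 5: B@(3,3) -> caps B=0 W=0
Move 6: W@(2,1) -> caps B=0 W=0
Move 7: B@(0,2) -> caps B=0 W=0
Move 8: W@(3,1) -> caps B=0 W=0
Move 9: B@(1,2) -> caps B=0 W=0
Move 10: W@(2,0) -> caps B=0 W=1

Answer: ..B.
WBB.
WW..
.WWB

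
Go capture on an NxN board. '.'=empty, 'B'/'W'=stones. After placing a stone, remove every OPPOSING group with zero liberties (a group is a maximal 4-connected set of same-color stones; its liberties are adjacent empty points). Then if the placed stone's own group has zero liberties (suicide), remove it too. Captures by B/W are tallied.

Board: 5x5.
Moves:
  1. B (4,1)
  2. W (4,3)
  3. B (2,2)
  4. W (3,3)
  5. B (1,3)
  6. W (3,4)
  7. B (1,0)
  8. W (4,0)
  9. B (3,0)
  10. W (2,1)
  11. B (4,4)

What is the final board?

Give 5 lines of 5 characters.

Answer: .....
B..B.
.WB..
B..WW
.B.W.

Derivation:
Move 1: B@(4,1) -> caps B=0 W=0
Move 2: W@(4,3) -> caps B=0 W=0
Move 3: B@(2,2) -> caps B=0 W=0
Move 4: W@(3,3) -> caps B=0 W=0
Move 5: B@(1,3) -> caps B=0 W=0
Move 6: W@(3,4) -> caps B=0 W=0
Move 7: B@(1,0) -> caps B=0 W=0
Move 8: W@(4,0) -> caps B=0 W=0
Move 9: B@(3,0) -> caps B=1 W=0
Move 10: W@(2,1) -> caps B=1 W=0
Move 11: B@(4,4) -> caps B=1 W=0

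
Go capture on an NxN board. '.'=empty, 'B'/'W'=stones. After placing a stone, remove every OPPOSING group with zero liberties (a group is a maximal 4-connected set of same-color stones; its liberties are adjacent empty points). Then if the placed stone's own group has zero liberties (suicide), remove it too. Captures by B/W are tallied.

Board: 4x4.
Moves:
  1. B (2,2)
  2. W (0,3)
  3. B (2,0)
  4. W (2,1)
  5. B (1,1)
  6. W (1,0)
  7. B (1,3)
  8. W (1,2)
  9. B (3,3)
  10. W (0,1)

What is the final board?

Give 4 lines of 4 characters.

Answer: .W.W
W.WB
BWB.
...B

Derivation:
Move 1: B@(2,2) -> caps B=0 W=0
Move 2: W@(0,3) -> caps B=0 W=0
Move 3: B@(2,0) -> caps B=0 W=0
Move 4: W@(2,1) -> caps B=0 W=0
Move 5: B@(1,1) -> caps B=0 W=0
Move 6: W@(1,0) -> caps B=0 W=0
Move 7: B@(1,3) -> caps B=0 W=0
Move 8: W@(1,2) -> caps B=0 W=0
Move 9: B@(3,3) -> caps B=0 W=0
Move 10: W@(0,1) -> caps B=0 W=1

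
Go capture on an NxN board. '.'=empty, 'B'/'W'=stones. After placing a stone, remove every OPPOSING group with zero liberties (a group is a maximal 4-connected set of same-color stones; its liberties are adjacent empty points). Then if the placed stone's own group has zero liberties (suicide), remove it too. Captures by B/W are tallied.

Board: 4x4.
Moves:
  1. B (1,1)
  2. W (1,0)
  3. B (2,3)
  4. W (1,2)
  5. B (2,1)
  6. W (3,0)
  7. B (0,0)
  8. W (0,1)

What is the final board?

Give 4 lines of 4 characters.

Move 1: B@(1,1) -> caps B=0 W=0
Move 2: W@(1,0) -> caps B=0 W=0
Move 3: B@(2,3) -> caps B=0 W=0
Move 4: W@(1,2) -> caps B=0 W=0
Move 5: B@(2,1) -> caps B=0 W=0
Move 6: W@(3,0) -> caps B=0 W=0
Move 7: B@(0,0) -> caps B=0 W=0
Move 8: W@(0,1) -> caps B=0 W=1

Answer: .W..
WBW.
.B.B
W...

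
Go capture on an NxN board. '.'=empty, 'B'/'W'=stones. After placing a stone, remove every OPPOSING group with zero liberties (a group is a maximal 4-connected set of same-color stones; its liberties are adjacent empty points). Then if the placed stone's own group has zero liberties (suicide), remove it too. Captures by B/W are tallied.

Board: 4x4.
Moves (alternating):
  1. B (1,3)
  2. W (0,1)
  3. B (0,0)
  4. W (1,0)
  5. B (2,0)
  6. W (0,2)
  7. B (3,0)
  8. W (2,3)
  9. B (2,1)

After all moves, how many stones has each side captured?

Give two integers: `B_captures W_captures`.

Answer: 0 1

Derivation:
Move 1: B@(1,3) -> caps B=0 W=0
Move 2: W@(0,1) -> caps B=0 W=0
Move 3: B@(0,0) -> caps B=0 W=0
Move 4: W@(1,0) -> caps B=0 W=1
Move 5: B@(2,0) -> caps B=0 W=1
Move 6: W@(0,2) -> caps B=0 W=1
Move 7: B@(3,0) -> caps B=0 W=1
Move 8: W@(2,3) -> caps B=0 W=1
Move 9: B@(2,1) -> caps B=0 W=1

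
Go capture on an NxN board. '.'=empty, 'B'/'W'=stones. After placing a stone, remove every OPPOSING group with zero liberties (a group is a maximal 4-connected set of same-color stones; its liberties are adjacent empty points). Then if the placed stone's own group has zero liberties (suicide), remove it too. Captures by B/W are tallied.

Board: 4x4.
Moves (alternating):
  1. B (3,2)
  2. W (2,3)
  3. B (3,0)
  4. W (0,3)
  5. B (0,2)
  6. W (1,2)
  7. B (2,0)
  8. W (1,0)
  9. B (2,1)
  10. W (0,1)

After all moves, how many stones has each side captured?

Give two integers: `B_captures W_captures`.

Move 1: B@(3,2) -> caps B=0 W=0
Move 2: W@(2,3) -> caps B=0 W=0
Move 3: B@(3,0) -> caps B=0 W=0
Move 4: W@(0,3) -> caps B=0 W=0
Move 5: B@(0,2) -> caps B=0 W=0
Move 6: W@(1,2) -> caps B=0 W=0
Move 7: B@(2,0) -> caps B=0 W=0
Move 8: W@(1,0) -> caps B=0 W=0
Move 9: B@(2,1) -> caps B=0 W=0
Move 10: W@(0,1) -> caps B=0 W=1

Answer: 0 1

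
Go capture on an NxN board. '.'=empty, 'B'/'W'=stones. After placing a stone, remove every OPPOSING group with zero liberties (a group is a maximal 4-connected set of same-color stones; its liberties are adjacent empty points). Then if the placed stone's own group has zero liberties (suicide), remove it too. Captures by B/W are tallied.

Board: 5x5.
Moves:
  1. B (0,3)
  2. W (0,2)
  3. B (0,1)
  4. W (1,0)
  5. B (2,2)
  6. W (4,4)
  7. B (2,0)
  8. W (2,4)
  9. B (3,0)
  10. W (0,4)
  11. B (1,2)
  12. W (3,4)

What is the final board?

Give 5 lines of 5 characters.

Answer: .B.BW
W.B..
B.B.W
B...W
....W

Derivation:
Move 1: B@(0,3) -> caps B=0 W=0
Move 2: W@(0,2) -> caps B=0 W=0
Move 3: B@(0,1) -> caps B=0 W=0
Move 4: W@(1,0) -> caps B=0 W=0
Move 5: B@(2,2) -> caps B=0 W=0
Move 6: W@(4,4) -> caps B=0 W=0
Move 7: B@(2,0) -> caps B=0 W=0
Move 8: W@(2,4) -> caps B=0 W=0
Move 9: B@(3,0) -> caps B=0 W=0
Move 10: W@(0,4) -> caps B=0 W=0
Move 11: B@(1,2) -> caps B=1 W=0
Move 12: W@(3,4) -> caps B=1 W=0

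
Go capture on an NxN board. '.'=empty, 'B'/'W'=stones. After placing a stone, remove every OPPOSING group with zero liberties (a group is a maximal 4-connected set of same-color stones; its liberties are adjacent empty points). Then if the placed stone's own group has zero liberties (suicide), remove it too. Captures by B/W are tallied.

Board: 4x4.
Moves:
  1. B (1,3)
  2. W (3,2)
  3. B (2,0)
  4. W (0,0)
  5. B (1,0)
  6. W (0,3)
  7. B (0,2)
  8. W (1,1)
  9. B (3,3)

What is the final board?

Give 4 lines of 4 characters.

Answer: W.B.
BW.B
B...
..WB

Derivation:
Move 1: B@(1,3) -> caps B=0 W=0
Move 2: W@(3,2) -> caps B=0 W=0
Move 3: B@(2,0) -> caps B=0 W=0
Move 4: W@(0,0) -> caps B=0 W=0
Move 5: B@(1,0) -> caps B=0 W=0
Move 6: W@(0,3) -> caps B=0 W=0
Move 7: B@(0,2) -> caps B=1 W=0
Move 8: W@(1,1) -> caps B=1 W=0
Move 9: B@(3,3) -> caps B=1 W=0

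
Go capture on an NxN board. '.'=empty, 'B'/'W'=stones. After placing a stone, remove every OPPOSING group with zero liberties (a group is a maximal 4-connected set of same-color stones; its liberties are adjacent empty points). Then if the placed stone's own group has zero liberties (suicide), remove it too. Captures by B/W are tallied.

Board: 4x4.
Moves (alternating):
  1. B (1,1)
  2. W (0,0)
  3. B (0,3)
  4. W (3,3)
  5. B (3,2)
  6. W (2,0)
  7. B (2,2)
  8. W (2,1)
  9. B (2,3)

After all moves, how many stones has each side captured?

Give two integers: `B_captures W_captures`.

Answer: 1 0

Derivation:
Move 1: B@(1,1) -> caps B=0 W=0
Move 2: W@(0,0) -> caps B=0 W=0
Move 3: B@(0,3) -> caps B=0 W=0
Move 4: W@(3,3) -> caps B=0 W=0
Move 5: B@(3,2) -> caps B=0 W=0
Move 6: W@(2,0) -> caps B=0 W=0
Move 7: B@(2,2) -> caps B=0 W=0
Move 8: W@(2,1) -> caps B=0 W=0
Move 9: B@(2,3) -> caps B=1 W=0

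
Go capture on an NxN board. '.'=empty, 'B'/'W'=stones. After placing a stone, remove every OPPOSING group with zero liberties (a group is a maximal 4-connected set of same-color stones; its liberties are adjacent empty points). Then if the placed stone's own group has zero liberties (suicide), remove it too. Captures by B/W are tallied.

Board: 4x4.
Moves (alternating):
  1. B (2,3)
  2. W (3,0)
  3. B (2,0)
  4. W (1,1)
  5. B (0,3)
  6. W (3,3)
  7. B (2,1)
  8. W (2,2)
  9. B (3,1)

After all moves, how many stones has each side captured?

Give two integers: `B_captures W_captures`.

Answer: 1 0

Derivation:
Move 1: B@(2,3) -> caps B=0 W=0
Move 2: W@(3,0) -> caps B=0 W=0
Move 3: B@(2,0) -> caps B=0 W=0
Move 4: W@(1,1) -> caps B=0 W=0
Move 5: B@(0,3) -> caps B=0 W=0
Move 6: W@(3,3) -> caps B=0 W=0
Move 7: B@(2,1) -> caps B=0 W=0
Move 8: W@(2,2) -> caps B=0 W=0
Move 9: B@(3,1) -> caps B=1 W=0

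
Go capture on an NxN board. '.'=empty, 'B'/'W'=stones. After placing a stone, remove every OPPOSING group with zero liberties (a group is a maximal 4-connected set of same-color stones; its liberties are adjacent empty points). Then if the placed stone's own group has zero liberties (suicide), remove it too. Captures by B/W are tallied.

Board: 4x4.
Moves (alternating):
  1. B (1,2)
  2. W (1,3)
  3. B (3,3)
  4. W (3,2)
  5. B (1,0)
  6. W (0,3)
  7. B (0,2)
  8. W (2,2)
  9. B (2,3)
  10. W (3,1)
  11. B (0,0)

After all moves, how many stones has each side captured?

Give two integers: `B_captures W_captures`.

Move 1: B@(1,2) -> caps B=0 W=0
Move 2: W@(1,3) -> caps B=0 W=0
Move 3: B@(3,3) -> caps B=0 W=0
Move 4: W@(3,2) -> caps B=0 W=0
Move 5: B@(1,0) -> caps B=0 W=0
Move 6: W@(0,3) -> caps B=0 W=0
Move 7: B@(0,2) -> caps B=0 W=0
Move 8: W@(2,2) -> caps B=0 W=0
Move 9: B@(2,3) -> caps B=2 W=0
Move 10: W@(3,1) -> caps B=2 W=0
Move 11: B@(0,0) -> caps B=2 W=0

Answer: 2 0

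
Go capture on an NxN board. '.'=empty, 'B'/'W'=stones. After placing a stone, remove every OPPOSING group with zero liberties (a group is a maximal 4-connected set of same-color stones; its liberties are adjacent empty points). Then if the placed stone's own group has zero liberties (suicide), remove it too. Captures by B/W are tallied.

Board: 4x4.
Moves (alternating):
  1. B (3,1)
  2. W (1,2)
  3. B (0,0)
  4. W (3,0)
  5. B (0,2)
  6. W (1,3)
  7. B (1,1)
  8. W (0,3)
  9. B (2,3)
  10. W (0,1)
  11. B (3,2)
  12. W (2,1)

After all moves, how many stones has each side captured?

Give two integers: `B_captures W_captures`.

Answer: 0 1

Derivation:
Move 1: B@(3,1) -> caps B=0 W=0
Move 2: W@(1,2) -> caps B=0 W=0
Move 3: B@(0,0) -> caps B=0 W=0
Move 4: W@(3,0) -> caps B=0 W=0
Move 5: B@(0,2) -> caps B=0 W=0
Move 6: W@(1,3) -> caps B=0 W=0
Move 7: B@(1,1) -> caps B=0 W=0
Move 8: W@(0,3) -> caps B=0 W=0
Move 9: B@(2,3) -> caps B=0 W=0
Move 10: W@(0,1) -> caps B=0 W=1
Move 11: B@(3,2) -> caps B=0 W=1
Move 12: W@(2,1) -> caps B=0 W=1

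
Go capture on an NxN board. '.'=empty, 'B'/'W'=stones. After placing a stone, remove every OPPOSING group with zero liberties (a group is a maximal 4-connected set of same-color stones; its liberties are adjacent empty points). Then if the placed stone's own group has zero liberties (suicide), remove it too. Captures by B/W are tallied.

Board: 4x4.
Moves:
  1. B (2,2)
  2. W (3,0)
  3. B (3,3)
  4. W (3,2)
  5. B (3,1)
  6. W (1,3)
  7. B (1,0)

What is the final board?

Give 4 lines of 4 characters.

Move 1: B@(2,2) -> caps B=0 W=0
Move 2: W@(3,0) -> caps B=0 W=0
Move 3: B@(3,3) -> caps B=0 W=0
Move 4: W@(3,2) -> caps B=0 W=0
Move 5: B@(3,1) -> caps B=1 W=0
Move 6: W@(1,3) -> caps B=1 W=0
Move 7: B@(1,0) -> caps B=1 W=0

Answer: ....
B..W
..B.
WB.B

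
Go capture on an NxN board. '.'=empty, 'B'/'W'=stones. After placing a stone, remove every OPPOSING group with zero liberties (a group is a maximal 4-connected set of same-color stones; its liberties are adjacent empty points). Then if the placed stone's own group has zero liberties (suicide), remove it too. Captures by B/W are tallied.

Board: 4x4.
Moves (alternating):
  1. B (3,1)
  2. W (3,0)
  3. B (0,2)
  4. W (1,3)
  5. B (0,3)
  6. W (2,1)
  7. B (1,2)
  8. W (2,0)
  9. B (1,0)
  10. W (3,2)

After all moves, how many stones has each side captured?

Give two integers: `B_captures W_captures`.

Answer: 0 1

Derivation:
Move 1: B@(3,1) -> caps B=0 W=0
Move 2: W@(3,0) -> caps B=0 W=0
Move 3: B@(0,2) -> caps B=0 W=0
Move 4: W@(1,3) -> caps B=0 W=0
Move 5: B@(0,3) -> caps B=0 W=0
Move 6: W@(2,1) -> caps B=0 W=0
Move 7: B@(1,2) -> caps B=0 W=0
Move 8: W@(2,0) -> caps B=0 W=0
Move 9: B@(1,0) -> caps B=0 W=0
Move 10: W@(3,2) -> caps B=0 W=1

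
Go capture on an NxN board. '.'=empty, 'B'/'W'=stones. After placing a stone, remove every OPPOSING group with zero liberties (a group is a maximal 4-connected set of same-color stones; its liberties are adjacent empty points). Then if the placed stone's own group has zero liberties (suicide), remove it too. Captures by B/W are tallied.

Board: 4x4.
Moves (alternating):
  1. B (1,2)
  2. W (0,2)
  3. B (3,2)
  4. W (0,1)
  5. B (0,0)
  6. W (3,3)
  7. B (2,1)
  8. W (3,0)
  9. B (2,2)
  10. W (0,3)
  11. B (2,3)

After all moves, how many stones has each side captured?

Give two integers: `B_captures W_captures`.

Answer: 1 0

Derivation:
Move 1: B@(1,2) -> caps B=0 W=0
Move 2: W@(0,2) -> caps B=0 W=0
Move 3: B@(3,2) -> caps B=0 W=0
Move 4: W@(0,1) -> caps B=0 W=0
Move 5: B@(0,0) -> caps B=0 W=0
Move 6: W@(3,3) -> caps B=0 W=0
Move 7: B@(2,1) -> caps B=0 W=0
Move 8: W@(3,0) -> caps B=0 W=0
Move 9: B@(2,2) -> caps B=0 W=0
Move 10: W@(0,3) -> caps B=0 W=0
Move 11: B@(2,3) -> caps B=1 W=0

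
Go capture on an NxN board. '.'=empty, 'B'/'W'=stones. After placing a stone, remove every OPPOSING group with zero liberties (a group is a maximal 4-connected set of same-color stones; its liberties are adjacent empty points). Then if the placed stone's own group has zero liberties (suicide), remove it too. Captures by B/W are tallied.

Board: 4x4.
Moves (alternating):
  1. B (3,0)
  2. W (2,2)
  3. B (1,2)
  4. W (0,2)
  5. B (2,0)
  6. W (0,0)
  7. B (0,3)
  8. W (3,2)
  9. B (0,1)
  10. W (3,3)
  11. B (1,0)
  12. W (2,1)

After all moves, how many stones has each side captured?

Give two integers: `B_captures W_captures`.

Answer: 2 0

Derivation:
Move 1: B@(3,0) -> caps B=0 W=0
Move 2: W@(2,2) -> caps B=0 W=0
Move 3: B@(1,2) -> caps B=0 W=0
Move 4: W@(0,2) -> caps B=0 W=0
Move 5: B@(2,0) -> caps B=0 W=0
Move 6: W@(0,0) -> caps B=0 W=0
Move 7: B@(0,3) -> caps B=0 W=0
Move 8: W@(3,2) -> caps B=0 W=0
Move 9: B@(0,1) -> caps B=1 W=0
Move 10: W@(3,3) -> caps B=1 W=0
Move 11: B@(1,0) -> caps B=2 W=0
Move 12: W@(2,1) -> caps B=2 W=0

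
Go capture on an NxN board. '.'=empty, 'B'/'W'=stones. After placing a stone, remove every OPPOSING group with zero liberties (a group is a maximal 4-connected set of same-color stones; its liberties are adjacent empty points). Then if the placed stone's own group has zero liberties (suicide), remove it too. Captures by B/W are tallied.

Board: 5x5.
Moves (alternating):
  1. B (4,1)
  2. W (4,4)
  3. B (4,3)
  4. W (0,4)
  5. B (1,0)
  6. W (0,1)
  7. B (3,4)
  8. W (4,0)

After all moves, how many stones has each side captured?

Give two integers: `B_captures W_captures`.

Answer: 1 0

Derivation:
Move 1: B@(4,1) -> caps B=0 W=0
Move 2: W@(4,4) -> caps B=0 W=0
Move 3: B@(4,3) -> caps B=0 W=0
Move 4: W@(0,4) -> caps B=0 W=0
Move 5: B@(1,0) -> caps B=0 W=0
Move 6: W@(0,1) -> caps B=0 W=0
Move 7: B@(3,4) -> caps B=1 W=0
Move 8: W@(4,0) -> caps B=1 W=0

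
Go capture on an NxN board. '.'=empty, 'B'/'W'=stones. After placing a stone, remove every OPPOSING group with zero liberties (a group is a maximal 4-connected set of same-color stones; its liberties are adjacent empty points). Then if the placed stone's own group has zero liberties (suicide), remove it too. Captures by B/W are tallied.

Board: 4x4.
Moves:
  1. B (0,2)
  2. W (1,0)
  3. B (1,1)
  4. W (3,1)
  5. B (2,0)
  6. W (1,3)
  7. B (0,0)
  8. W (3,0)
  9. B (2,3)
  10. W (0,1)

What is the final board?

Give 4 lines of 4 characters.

Answer: B.B.
.B.W
B..B
WW..

Derivation:
Move 1: B@(0,2) -> caps B=0 W=0
Move 2: W@(1,0) -> caps B=0 W=0
Move 3: B@(1,1) -> caps B=0 W=0
Move 4: W@(3,1) -> caps B=0 W=0
Move 5: B@(2,0) -> caps B=0 W=0
Move 6: W@(1,3) -> caps B=0 W=0
Move 7: B@(0,0) -> caps B=1 W=0
Move 8: W@(3,0) -> caps B=1 W=0
Move 9: B@(2,3) -> caps B=1 W=0
Move 10: W@(0,1) -> caps B=1 W=0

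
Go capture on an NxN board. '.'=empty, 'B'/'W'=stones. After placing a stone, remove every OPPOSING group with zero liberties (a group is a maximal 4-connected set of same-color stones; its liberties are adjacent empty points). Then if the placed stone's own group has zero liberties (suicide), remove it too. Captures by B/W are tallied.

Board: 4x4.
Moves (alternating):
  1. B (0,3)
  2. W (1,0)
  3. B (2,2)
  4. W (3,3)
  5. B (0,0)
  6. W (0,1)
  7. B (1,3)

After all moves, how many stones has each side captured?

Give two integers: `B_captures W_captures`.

Move 1: B@(0,3) -> caps B=0 W=0
Move 2: W@(1,0) -> caps B=0 W=0
Move 3: B@(2,2) -> caps B=0 W=0
Move 4: W@(3,3) -> caps B=0 W=0
Move 5: B@(0,0) -> caps B=0 W=0
Move 6: W@(0,1) -> caps B=0 W=1
Move 7: B@(1,3) -> caps B=0 W=1

Answer: 0 1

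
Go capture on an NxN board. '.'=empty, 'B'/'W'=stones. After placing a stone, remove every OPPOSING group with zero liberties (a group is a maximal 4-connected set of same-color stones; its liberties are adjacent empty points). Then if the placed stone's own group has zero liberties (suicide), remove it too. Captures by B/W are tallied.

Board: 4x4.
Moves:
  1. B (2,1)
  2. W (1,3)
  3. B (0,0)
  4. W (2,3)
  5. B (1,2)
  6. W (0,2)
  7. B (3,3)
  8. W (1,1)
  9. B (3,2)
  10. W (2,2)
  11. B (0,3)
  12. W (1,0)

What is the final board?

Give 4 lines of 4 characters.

Move 1: B@(2,1) -> caps B=0 W=0
Move 2: W@(1,3) -> caps B=0 W=0
Move 3: B@(0,0) -> caps B=0 W=0
Move 4: W@(2,3) -> caps B=0 W=0
Move 5: B@(1,2) -> caps B=0 W=0
Move 6: W@(0,2) -> caps B=0 W=0
Move 7: B@(3,3) -> caps B=0 W=0
Move 8: W@(1,1) -> caps B=0 W=0
Move 9: B@(3,2) -> caps B=0 W=0
Move 10: W@(2,2) -> caps B=0 W=1
Move 11: B@(0,3) -> caps B=0 W=1
Move 12: W@(1,0) -> caps B=0 W=1

Answer: B.W.
WW.W
.BWW
..BB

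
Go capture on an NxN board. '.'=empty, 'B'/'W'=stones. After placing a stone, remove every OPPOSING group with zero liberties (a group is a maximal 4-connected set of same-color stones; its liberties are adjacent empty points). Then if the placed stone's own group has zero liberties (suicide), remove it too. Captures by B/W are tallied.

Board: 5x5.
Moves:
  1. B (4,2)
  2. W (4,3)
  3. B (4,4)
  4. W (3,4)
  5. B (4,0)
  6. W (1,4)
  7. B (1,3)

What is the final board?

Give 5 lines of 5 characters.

Answer: .....
...BW
.....
....W
B.BW.

Derivation:
Move 1: B@(4,2) -> caps B=0 W=0
Move 2: W@(4,3) -> caps B=0 W=0
Move 3: B@(4,4) -> caps B=0 W=0
Move 4: W@(3,4) -> caps B=0 W=1
Move 5: B@(4,0) -> caps B=0 W=1
Move 6: W@(1,4) -> caps B=0 W=1
Move 7: B@(1,3) -> caps B=0 W=1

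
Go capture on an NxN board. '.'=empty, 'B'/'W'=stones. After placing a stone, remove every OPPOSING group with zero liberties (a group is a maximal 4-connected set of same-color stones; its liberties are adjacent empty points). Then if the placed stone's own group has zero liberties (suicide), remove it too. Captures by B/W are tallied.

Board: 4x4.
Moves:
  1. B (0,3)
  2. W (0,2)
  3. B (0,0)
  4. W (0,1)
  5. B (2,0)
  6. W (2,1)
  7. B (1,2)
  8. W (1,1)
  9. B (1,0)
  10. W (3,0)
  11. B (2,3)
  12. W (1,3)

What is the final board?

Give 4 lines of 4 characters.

Answer: .WW.
.WBW
.W.B
W...

Derivation:
Move 1: B@(0,3) -> caps B=0 W=0
Move 2: W@(0,2) -> caps B=0 W=0
Move 3: B@(0,0) -> caps B=0 W=0
Move 4: W@(0,1) -> caps B=0 W=0
Move 5: B@(2,0) -> caps B=0 W=0
Move 6: W@(2,1) -> caps B=0 W=0
Move 7: B@(1,2) -> caps B=0 W=0
Move 8: W@(1,1) -> caps B=0 W=0
Move 9: B@(1,0) -> caps B=0 W=0
Move 10: W@(3,0) -> caps B=0 W=3
Move 11: B@(2,3) -> caps B=0 W=3
Move 12: W@(1,3) -> caps B=0 W=4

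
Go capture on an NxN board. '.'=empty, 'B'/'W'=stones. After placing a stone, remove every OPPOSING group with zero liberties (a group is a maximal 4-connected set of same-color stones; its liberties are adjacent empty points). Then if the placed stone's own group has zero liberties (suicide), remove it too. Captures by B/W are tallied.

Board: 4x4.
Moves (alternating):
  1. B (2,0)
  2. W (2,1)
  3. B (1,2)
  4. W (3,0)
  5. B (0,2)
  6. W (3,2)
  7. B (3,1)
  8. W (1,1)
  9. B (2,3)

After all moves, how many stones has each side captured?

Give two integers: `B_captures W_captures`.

Answer: 1 0

Derivation:
Move 1: B@(2,0) -> caps B=0 W=0
Move 2: W@(2,1) -> caps B=0 W=0
Move 3: B@(1,2) -> caps B=0 W=0
Move 4: W@(3,0) -> caps B=0 W=0
Move 5: B@(0,2) -> caps B=0 W=0
Move 6: W@(3,2) -> caps B=0 W=0
Move 7: B@(3,1) -> caps B=1 W=0
Move 8: W@(1,1) -> caps B=1 W=0
Move 9: B@(2,3) -> caps B=1 W=0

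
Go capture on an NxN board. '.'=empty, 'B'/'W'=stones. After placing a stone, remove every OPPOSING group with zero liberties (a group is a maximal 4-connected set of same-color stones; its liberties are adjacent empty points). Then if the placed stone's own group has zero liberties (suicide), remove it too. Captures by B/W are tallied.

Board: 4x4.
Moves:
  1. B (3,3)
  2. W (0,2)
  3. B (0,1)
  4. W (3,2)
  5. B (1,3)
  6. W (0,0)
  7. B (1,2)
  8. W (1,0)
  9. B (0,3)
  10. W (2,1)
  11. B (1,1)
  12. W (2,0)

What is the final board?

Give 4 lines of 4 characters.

Answer: WB.B
WBBB
WW..
..WB

Derivation:
Move 1: B@(3,3) -> caps B=0 W=0
Move 2: W@(0,2) -> caps B=0 W=0
Move 3: B@(0,1) -> caps B=0 W=0
Move 4: W@(3,2) -> caps B=0 W=0
Move 5: B@(1,3) -> caps B=0 W=0
Move 6: W@(0,0) -> caps B=0 W=0
Move 7: B@(1,2) -> caps B=0 W=0
Move 8: W@(1,0) -> caps B=0 W=0
Move 9: B@(0,3) -> caps B=1 W=0
Move 10: W@(2,1) -> caps B=1 W=0
Move 11: B@(1,1) -> caps B=1 W=0
Move 12: W@(2,0) -> caps B=1 W=0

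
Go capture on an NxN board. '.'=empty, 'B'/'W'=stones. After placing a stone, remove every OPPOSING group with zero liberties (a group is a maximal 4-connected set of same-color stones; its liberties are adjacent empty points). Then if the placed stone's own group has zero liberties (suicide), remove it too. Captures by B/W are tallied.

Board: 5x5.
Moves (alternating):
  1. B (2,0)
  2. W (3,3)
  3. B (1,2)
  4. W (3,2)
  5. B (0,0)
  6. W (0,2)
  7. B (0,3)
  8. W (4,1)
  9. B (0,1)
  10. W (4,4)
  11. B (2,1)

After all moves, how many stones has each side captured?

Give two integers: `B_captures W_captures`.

Answer: 1 0

Derivation:
Move 1: B@(2,0) -> caps B=0 W=0
Move 2: W@(3,3) -> caps B=0 W=0
Move 3: B@(1,2) -> caps B=0 W=0
Move 4: W@(3,2) -> caps B=0 W=0
Move 5: B@(0,0) -> caps B=0 W=0
Move 6: W@(0,2) -> caps B=0 W=0
Move 7: B@(0,3) -> caps B=0 W=0
Move 8: W@(4,1) -> caps B=0 W=0
Move 9: B@(0,1) -> caps B=1 W=0
Move 10: W@(4,4) -> caps B=1 W=0
Move 11: B@(2,1) -> caps B=1 W=0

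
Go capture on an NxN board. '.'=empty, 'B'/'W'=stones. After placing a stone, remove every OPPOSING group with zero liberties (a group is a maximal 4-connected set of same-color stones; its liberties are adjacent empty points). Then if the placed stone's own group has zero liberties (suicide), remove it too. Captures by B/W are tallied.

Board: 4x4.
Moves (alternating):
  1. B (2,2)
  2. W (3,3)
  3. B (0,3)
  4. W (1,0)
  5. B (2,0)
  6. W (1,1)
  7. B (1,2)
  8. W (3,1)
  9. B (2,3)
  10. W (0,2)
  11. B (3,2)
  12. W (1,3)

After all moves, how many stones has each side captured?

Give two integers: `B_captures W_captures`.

Move 1: B@(2,2) -> caps B=0 W=0
Move 2: W@(3,3) -> caps B=0 W=0
Move 3: B@(0,3) -> caps B=0 W=0
Move 4: W@(1,0) -> caps B=0 W=0
Move 5: B@(2,0) -> caps B=0 W=0
Move 6: W@(1,1) -> caps B=0 W=0
Move 7: B@(1,2) -> caps B=0 W=0
Move 8: W@(3,1) -> caps B=0 W=0
Move 9: B@(2,3) -> caps B=0 W=0
Move 10: W@(0,2) -> caps B=0 W=0
Move 11: B@(3,2) -> caps B=1 W=0
Move 12: W@(1,3) -> caps B=1 W=1

Answer: 1 1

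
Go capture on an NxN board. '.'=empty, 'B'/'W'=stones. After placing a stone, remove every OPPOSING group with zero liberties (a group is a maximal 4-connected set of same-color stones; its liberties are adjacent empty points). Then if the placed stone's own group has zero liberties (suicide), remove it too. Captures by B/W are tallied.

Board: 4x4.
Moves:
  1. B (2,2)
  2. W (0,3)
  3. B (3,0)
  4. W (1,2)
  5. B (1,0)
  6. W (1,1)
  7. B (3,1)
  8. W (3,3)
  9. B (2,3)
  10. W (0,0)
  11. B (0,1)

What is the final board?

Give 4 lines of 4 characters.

Answer: .B.W
BWW.
..BB
BB.W

Derivation:
Move 1: B@(2,2) -> caps B=0 W=0
Move 2: W@(0,3) -> caps B=0 W=0
Move 3: B@(3,0) -> caps B=0 W=0
Move 4: W@(1,2) -> caps B=0 W=0
Move 5: B@(1,0) -> caps B=0 W=0
Move 6: W@(1,1) -> caps B=0 W=0
Move 7: B@(3,1) -> caps B=0 W=0
Move 8: W@(3,3) -> caps B=0 W=0
Move 9: B@(2,3) -> caps B=0 W=0
Move 10: W@(0,0) -> caps B=0 W=0
Move 11: B@(0,1) -> caps B=1 W=0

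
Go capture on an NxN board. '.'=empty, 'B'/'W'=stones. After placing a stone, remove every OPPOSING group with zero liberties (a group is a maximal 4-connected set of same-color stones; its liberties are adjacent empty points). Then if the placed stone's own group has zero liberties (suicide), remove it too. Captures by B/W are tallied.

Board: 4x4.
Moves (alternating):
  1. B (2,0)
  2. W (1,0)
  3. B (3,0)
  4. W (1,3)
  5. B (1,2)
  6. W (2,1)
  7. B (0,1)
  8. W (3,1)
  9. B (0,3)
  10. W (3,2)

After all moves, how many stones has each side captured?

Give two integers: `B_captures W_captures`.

Answer: 0 2

Derivation:
Move 1: B@(2,0) -> caps B=0 W=0
Move 2: W@(1,0) -> caps B=0 W=0
Move 3: B@(3,0) -> caps B=0 W=0
Move 4: W@(1,3) -> caps B=0 W=0
Move 5: B@(1,2) -> caps B=0 W=0
Move 6: W@(2,1) -> caps B=0 W=0
Move 7: B@(0,1) -> caps B=0 W=0
Move 8: W@(3,1) -> caps B=0 W=2
Move 9: B@(0,3) -> caps B=0 W=2
Move 10: W@(3,2) -> caps B=0 W=2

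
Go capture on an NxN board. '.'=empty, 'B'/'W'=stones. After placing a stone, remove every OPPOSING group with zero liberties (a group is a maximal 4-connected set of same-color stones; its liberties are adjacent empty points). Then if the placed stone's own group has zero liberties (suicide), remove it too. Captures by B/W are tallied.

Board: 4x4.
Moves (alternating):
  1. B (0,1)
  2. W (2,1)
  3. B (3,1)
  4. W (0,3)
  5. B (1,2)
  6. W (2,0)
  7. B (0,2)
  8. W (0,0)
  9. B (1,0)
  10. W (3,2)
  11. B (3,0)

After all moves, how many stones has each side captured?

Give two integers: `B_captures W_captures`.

Answer: 1 0

Derivation:
Move 1: B@(0,1) -> caps B=0 W=0
Move 2: W@(2,1) -> caps B=0 W=0
Move 3: B@(3,1) -> caps B=0 W=0
Move 4: W@(0,3) -> caps B=0 W=0
Move 5: B@(1,2) -> caps B=0 W=0
Move 6: W@(2,0) -> caps B=0 W=0
Move 7: B@(0,2) -> caps B=0 W=0
Move 8: W@(0,0) -> caps B=0 W=0
Move 9: B@(1,0) -> caps B=1 W=0
Move 10: W@(3,2) -> caps B=1 W=0
Move 11: B@(3,0) -> caps B=1 W=0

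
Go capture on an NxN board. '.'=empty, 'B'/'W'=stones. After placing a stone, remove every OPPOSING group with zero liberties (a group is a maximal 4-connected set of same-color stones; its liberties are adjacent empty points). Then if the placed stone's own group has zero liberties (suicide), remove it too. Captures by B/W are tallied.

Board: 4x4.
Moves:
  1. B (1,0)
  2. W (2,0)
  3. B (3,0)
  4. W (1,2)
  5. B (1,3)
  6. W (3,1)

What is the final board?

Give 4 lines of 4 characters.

Answer: ....
B.WB
W...
.W..

Derivation:
Move 1: B@(1,0) -> caps B=0 W=0
Move 2: W@(2,0) -> caps B=0 W=0
Move 3: B@(3,0) -> caps B=0 W=0
Move 4: W@(1,2) -> caps B=0 W=0
Move 5: B@(1,3) -> caps B=0 W=0
Move 6: W@(3,1) -> caps B=0 W=1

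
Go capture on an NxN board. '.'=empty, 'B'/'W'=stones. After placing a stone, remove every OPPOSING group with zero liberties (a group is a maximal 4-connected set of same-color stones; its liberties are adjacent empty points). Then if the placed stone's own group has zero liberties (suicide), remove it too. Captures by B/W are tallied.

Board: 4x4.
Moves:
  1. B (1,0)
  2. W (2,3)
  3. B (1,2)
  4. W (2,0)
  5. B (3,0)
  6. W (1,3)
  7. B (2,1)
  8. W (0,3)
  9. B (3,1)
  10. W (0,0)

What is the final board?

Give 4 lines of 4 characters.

Answer: W..W
B.BW
.B.W
BB..

Derivation:
Move 1: B@(1,0) -> caps B=0 W=0
Move 2: W@(2,3) -> caps B=0 W=0
Move 3: B@(1,2) -> caps B=0 W=0
Move 4: W@(2,0) -> caps B=0 W=0
Move 5: B@(3,0) -> caps B=0 W=0
Move 6: W@(1,3) -> caps B=0 W=0
Move 7: B@(2,1) -> caps B=1 W=0
Move 8: W@(0,3) -> caps B=1 W=0
Move 9: B@(3,1) -> caps B=1 W=0
Move 10: W@(0,0) -> caps B=1 W=0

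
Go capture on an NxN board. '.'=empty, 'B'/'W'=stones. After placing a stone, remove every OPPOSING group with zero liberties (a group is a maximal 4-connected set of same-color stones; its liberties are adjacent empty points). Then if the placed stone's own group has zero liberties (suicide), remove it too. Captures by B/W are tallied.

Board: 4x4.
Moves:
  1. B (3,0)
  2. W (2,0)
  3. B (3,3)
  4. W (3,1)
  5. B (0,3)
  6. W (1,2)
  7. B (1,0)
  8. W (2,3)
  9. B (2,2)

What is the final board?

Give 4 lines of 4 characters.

Answer: ...B
B.W.
W.BW
.W.B

Derivation:
Move 1: B@(3,0) -> caps B=0 W=0
Move 2: W@(2,0) -> caps B=0 W=0
Move 3: B@(3,3) -> caps B=0 W=0
Move 4: W@(3,1) -> caps B=0 W=1
Move 5: B@(0,3) -> caps B=0 W=1
Move 6: W@(1,2) -> caps B=0 W=1
Move 7: B@(1,0) -> caps B=0 W=1
Move 8: W@(2,3) -> caps B=0 W=1
Move 9: B@(2,2) -> caps B=0 W=1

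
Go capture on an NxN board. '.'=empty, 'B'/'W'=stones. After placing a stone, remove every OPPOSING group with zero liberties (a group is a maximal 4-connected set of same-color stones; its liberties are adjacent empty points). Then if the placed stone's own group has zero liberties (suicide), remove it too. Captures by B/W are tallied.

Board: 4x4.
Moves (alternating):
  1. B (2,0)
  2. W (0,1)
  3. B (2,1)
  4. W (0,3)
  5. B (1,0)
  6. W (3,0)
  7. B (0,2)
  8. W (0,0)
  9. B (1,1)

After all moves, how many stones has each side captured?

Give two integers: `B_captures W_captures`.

Answer: 2 0

Derivation:
Move 1: B@(2,0) -> caps B=0 W=0
Move 2: W@(0,1) -> caps B=0 W=0
Move 3: B@(2,1) -> caps B=0 W=0
Move 4: W@(0,3) -> caps B=0 W=0
Move 5: B@(1,0) -> caps B=0 W=0
Move 6: W@(3,0) -> caps B=0 W=0
Move 7: B@(0,2) -> caps B=0 W=0
Move 8: W@(0,0) -> caps B=0 W=0
Move 9: B@(1,1) -> caps B=2 W=0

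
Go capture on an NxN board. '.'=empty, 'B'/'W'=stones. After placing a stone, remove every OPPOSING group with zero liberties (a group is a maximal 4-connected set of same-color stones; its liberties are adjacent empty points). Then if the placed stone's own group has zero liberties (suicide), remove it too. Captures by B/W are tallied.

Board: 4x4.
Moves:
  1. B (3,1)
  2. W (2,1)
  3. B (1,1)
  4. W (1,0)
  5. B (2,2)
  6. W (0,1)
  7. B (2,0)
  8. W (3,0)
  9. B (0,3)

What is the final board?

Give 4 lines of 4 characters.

Move 1: B@(3,1) -> caps B=0 W=0
Move 2: W@(2,1) -> caps B=0 W=0
Move 3: B@(1,1) -> caps B=0 W=0
Move 4: W@(1,0) -> caps B=0 W=0
Move 5: B@(2,2) -> caps B=0 W=0
Move 6: W@(0,1) -> caps B=0 W=0
Move 7: B@(2,0) -> caps B=1 W=0
Move 8: W@(3,0) -> caps B=1 W=0
Move 9: B@(0,3) -> caps B=1 W=0

Answer: .W.B
WB..
B.B.
.B..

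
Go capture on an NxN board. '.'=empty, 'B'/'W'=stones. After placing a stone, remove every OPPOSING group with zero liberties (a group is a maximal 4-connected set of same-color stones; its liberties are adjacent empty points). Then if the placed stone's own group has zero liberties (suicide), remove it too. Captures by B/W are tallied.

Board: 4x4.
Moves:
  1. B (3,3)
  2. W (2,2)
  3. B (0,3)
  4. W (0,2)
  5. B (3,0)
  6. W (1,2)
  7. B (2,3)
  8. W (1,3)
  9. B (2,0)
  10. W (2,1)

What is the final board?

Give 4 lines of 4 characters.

Answer: ..W.
..WW
BWWB
B..B

Derivation:
Move 1: B@(3,3) -> caps B=0 W=0
Move 2: W@(2,2) -> caps B=0 W=0
Move 3: B@(0,3) -> caps B=0 W=0
Move 4: W@(0,2) -> caps B=0 W=0
Move 5: B@(3,0) -> caps B=0 W=0
Move 6: W@(1,2) -> caps B=0 W=0
Move 7: B@(2,3) -> caps B=0 W=0
Move 8: W@(1,3) -> caps B=0 W=1
Move 9: B@(2,0) -> caps B=0 W=1
Move 10: W@(2,1) -> caps B=0 W=1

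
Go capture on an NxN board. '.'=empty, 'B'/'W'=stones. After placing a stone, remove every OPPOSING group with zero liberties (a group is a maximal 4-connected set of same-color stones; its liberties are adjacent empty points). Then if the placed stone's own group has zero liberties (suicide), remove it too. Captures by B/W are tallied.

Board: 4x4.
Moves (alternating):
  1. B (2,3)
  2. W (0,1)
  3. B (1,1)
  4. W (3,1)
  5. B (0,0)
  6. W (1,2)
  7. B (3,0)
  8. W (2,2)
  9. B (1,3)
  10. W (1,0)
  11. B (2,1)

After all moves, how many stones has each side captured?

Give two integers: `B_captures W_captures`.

Answer: 0 1

Derivation:
Move 1: B@(2,3) -> caps B=0 W=0
Move 2: W@(0,1) -> caps B=0 W=0
Move 3: B@(1,1) -> caps B=0 W=0
Move 4: W@(3,1) -> caps B=0 W=0
Move 5: B@(0,0) -> caps B=0 W=0
Move 6: W@(1,2) -> caps B=0 W=0
Move 7: B@(3,0) -> caps B=0 W=0
Move 8: W@(2,2) -> caps B=0 W=0
Move 9: B@(1,3) -> caps B=0 W=0
Move 10: W@(1,0) -> caps B=0 W=1
Move 11: B@(2,1) -> caps B=0 W=1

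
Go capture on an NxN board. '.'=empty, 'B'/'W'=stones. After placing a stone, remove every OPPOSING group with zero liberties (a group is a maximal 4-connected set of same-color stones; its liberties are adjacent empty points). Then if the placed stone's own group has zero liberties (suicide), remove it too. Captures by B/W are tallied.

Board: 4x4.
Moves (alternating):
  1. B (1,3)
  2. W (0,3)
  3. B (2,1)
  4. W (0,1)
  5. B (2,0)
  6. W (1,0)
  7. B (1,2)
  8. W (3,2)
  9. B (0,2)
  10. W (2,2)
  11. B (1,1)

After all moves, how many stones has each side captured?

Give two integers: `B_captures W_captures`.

Move 1: B@(1,3) -> caps B=0 W=0
Move 2: W@(0,3) -> caps B=0 W=0
Move 3: B@(2,1) -> caps B=0 W=0
Move 4: W@(0,1) -> caps B=0 W=0
Move 5: B@(2,0) -> caps B=0 W=0
Move 6: W@(1,0) -> caps B=0 W=0
Move 7: B@(1,2) -> caps B=0 W=0
Move 8: W@(3,2) -> caps B=0 W=0
Move 9: B@(0,2) -> caps B=1 W=0
Move 10: W@(2,2) -> caps B=1 W=0
Move 11: B@(1,1) -> caps B=1 W=0

Answer: 1 0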